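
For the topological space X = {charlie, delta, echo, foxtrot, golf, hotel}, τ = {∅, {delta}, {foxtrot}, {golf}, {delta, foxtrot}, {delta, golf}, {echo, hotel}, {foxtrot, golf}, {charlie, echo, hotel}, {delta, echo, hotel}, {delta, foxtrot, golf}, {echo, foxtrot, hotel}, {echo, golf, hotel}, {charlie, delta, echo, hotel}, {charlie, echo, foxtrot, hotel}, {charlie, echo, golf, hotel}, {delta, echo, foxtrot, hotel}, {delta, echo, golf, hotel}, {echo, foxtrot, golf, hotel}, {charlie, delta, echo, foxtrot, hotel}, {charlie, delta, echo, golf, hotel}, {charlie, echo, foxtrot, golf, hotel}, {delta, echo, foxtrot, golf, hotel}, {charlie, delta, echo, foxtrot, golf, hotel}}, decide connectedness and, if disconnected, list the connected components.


(X, τ) is disconnected; components = [{delta}, {foxtrot}, {golf}, {charlie, echo, hotel}].

Find clopen sets (U ∈ τ with X ∖ U ∈ τ):
  U = ∅, X ∖ U = {charlie, delta, echo, foxtrot, golf, hotel} — both open, so U is clopen.
  U = {delta}, X ∖ U = {charlie, echo, foxtrot, golf, hotel} — both open, so U is clopen.
  U = {foxtrot}, X ∖ U = {charlie, delta, echo, golf, hotel} — both open, so U is clopen.
  U = {golf}, X ∖ U = {charlie, delta, echo, foxtrot, hotel} — both open, so U is clopen.
  U = {delta, foxtrot}, X ∖ U = {charlie, echo, golf, hotel} — both open, so U is clopen.
  U = {delta, golf}, X ∖ U = {charlie, echo, foxtrot, hotel} — both open, so U is clopen.
  U = {foxtrot, golf}, X ∖ U = {charlie, delta, echo, hotel} — both open, so U is clopen.
  U = {charlie, echo, hotel}, X ∖ U = {delta, foxtrot, golf} — both open, so U is clopen.
  U = {delta, foxtrot, golf}, X ∖ U = {charlie, echo, hotel} — both open, so U is clopen.
  U = {charlie, delta, echo, hotel}, X ∖ U = {foxtrot, golf} — both open, so U is clopen.
  U = {charlie, echo, foxtrot, hotel}, X ∖ U = {delta, golf} — both open, so U is clopen.
  U = {charlie, echo, golf, hotel}, X ∖ U = {delta, foxtrot} — both open, so U is clopen.
  U = {charlie, delta, echo, foxtrot, hotel}, X ∖ U = {golf} — both open, so U is clopen.
  U = {charlie, delta, echo, golf, hotel}, X ∖ U = {foxtrot} — both open, so U is clopen.
  U = {charlie, echo, foxtrot, golf, hotel}, X ∖ U = {delta} — both open, so U is clopen.
  U = {charlie, delta, echo, foxtrot, golf, hotel}, X ∖ U = ∅ — both open, so U is clopen.
Nontrivial clopen(s) exist: e.g. {golf}. So (X, τ) is disconnected.
Compute connected components by grouping points that agree on all clopens:
  component: {delta}
  component: {foxtrot}
  component: {golf}
  component: {charlie, echo, hotel}


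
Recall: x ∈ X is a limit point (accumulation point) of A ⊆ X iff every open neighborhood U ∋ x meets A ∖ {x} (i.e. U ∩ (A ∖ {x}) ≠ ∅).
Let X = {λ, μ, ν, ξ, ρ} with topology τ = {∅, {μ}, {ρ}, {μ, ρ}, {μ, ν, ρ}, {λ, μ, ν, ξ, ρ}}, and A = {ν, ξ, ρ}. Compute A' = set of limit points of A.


A' = {λ, ν, ξ}

For each x ∈ X, list the open sets U ∈ τ with x ∈ U, then check whether U ∩ (A ∖ {x}) ≠ ∅ for every such U.
  x = λ: opens ∋ x are {λ, μ, ν, ξ, ρ}; each meets A ∖ {λ}, so x IS a limit point.
  x = μ: open {μ} ∋ x has {μ} ∩ (A ∖ {μ}) = ∅, so x is NOT a limit point.
  x = ν: opens ∋ x are {μ, ν, ρ}, {λ, μ, ν, ξ, ρ}; each meets A ∖ {ν}, so x IS a limit point.
  x = ξ: opens ∋ x are {λ, μ, ν, ξ, ρ}; each meets A ∖ {ξ}, so x IS a limit point.
  x = ρ: open {ρ} ∋ x has {ρ} ∩ (A ∖ {ρ}) = ∅, so x is NOT a limit point.
Collecting: A' = {λ, ν, ξ}.


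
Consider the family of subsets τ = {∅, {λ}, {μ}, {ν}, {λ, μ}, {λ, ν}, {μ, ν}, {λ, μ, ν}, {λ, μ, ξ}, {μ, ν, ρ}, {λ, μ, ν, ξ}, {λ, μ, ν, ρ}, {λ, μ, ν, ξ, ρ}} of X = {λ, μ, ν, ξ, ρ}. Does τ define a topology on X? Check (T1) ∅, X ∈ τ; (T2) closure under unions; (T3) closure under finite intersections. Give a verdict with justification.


τ IS a topology on X.

Axiom (T1): ∅ ∈ τ? Yes; X ∈ τ? Yes.
Axiom (T2/T3): check pairwise unions and intersections of members of τ.
All pairwise intersections and unions checked — each lies in τ. Therefore τ satisfies (T1), (T2), (T3): it IS a topology on X.


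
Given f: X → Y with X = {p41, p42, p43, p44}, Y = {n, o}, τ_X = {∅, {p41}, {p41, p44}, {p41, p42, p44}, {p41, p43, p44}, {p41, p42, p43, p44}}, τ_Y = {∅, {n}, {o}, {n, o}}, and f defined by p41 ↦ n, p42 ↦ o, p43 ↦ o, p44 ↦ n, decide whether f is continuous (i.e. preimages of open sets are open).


f is NOT continuous.

Compute f^{-1}(U) for each U ∈ τ_Y:
  U = ∅: f^{-1}(U) = ∅ ∈ τ_X ✓.
  U = {n}: f^{-1}(U) = {p41, p44} ∈ τ_X ✓.
  U = {o}: f^{-1}(U) = {p42, p43} ∉ τ_X ✗.
  U = {n, o}: f^{-1}(U) = {p41, p42, p43, p44} ∈ τ_X ✓.
Found U = {o} with f^{-1}(U) = {p42, p43} not in τ_X. Therefore f is NOT continuous.


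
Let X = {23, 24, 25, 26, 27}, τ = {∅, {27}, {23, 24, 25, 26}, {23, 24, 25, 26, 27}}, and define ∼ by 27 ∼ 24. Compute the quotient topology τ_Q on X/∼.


X/∼ = {[23], [24=27], [25], [26]}; |τ_Q| = 2.

Equivalence classes: [23], [24=27], [25], [26].
Quotient map π: X → X/∼ sends 23 ↦ [23], 24 ↦ [24=27], 25 ↦ [25], 26 ↦ [26], 27 ↦ [24=27].
For each subset V ⊆ X/∼, compute π^{-1}(V) ⊆ X and check whether π^{-1}(V) ∈ τ. V is open in τ_Q iff π^{-1}(V) ∈ τ.
  V = {}: π^{-1}(V) = ∅ ∈ τ ✓.
  V = {[23]}: π^{-1}(V) = {23} ∉ τ ✗.
  V = {[24=27]}: π^{-1}(V) = {24, 27} ∉ τ ✗.
  V = {[23], [24=27]}: π^{-1}(V) = {23, 24, 27} ∉ τ ✗.
  V = {[25]}: π^{-1}(V) = {25} ∉ τ ✗.
  V = {[23], [25]}: π^{-1}(V) = {23, 25} ∉ τ ✗.
  V = {[24=27], [25]}: π^{-1}(V) = {24, 25, 27} ∉ τ ✗.
  V = {[23], [24=27], [25]}: π^{-1}(V) = {23, 24, 25, 27} ∉ τ ✗.
  V = {[26]}: π^{-1}(V) = {26} ∉ τ ✗.
  V = {[23], [26]}: π^{-1}(V) = {23, 26} ∉ τ ✗.
  V = {[24=27], [26]}: π^{-1}(V) = {24, 26, 27} ∉ τ ✗.
  V = {[23], [24=27], [26]}: π^{-1}(V) = {23, 24, 26, 27} ∉ τ ✗.
  V = {[25], [26]}: π^{-1}(V) = {25, 26} ∉ τ ✗.
  V = {[23], [25], [26]}: π^{-1}(V) = {23, 25, 26} ∉ τ ✗.
  V = {[24=27], [25], [26]}: π^{-1}(V) = {24, 25, 26, 27} ∉ τ ✗.
  V = {[23], [24=27], [25], [26]}: π^{-1}(V) = {23, 24, 25, 26, 27} ∈ τ ✓.
Open sets in the quotient: τ_Q = {{}, {[23], [24=27], [25], [26]}} (2 elements).


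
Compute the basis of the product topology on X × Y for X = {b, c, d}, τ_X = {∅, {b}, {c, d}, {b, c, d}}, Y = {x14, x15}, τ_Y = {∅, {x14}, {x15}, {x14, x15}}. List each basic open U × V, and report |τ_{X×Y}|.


Basis B = {∅ × ∅, {b} × {x14}, {b} × {x15}, {b} × {x14, x15}, {c, d} × {x14}, {c, d} × {x15}, {b, c, d} × {x14}, {b, c, d} × {x15}, {c, d} × {x14, x15}, {b, c, d} × {x14, x15}}; |τ_{X×Y}| = 16.

Enumerate products U × V with U ∈ τ_X, V ∈ τ_Y (deduplicated):
  ∅ × ∅ = {} (∅)
  {b} × {x14} = {(b,x14)}
  {b} × {x15} = {(b,x15)}
  {b} × {x14, x15} = {(b,x14), (b,x15)}
  {c, d} × {x14} = {(c,x14), (d,x14)}
  {c, d} × {x15} = {(c,x15), (d,x15)}
  {b, c, d} × {x14} = {(b,x14), (c,x14), (d,x14)}
  {b, c, d} × {x15} = {(b,x15), (c,x15), (d,x15)}
  {c, d} × {x14, x15} = {(c,x14), (c,x15), (d,x14), (d,x15)}
  {b, c, d} × {x14, x15} = {(b,x14), (b,x15), (c,x14), (c,x15), (d,x14), (d,x15)}
These 10 distinct sets form the basis B.
Close under arbitrary unions to get τ_{X×Y}; counting gives |τ_{X×Y}| = 16.


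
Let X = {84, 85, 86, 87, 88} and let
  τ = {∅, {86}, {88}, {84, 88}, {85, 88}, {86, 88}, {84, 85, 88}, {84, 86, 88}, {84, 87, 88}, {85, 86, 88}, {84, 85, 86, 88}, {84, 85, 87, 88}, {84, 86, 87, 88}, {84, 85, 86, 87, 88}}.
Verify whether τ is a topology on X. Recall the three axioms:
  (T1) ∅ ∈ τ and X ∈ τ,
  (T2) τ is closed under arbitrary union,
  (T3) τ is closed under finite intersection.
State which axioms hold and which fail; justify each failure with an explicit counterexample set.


τ IS a topology on X.

Axiom (T1): ∅ ∈ τ? Yes; X ∈ τ? Yes.
Axiom (T2/T3): check pairwise unions and intersections of members of τ.
All pairwise intersections and unions checked — each lies in τ. Therefore τ satisfies (T1), (T2), (T3): it IS a topology on X.


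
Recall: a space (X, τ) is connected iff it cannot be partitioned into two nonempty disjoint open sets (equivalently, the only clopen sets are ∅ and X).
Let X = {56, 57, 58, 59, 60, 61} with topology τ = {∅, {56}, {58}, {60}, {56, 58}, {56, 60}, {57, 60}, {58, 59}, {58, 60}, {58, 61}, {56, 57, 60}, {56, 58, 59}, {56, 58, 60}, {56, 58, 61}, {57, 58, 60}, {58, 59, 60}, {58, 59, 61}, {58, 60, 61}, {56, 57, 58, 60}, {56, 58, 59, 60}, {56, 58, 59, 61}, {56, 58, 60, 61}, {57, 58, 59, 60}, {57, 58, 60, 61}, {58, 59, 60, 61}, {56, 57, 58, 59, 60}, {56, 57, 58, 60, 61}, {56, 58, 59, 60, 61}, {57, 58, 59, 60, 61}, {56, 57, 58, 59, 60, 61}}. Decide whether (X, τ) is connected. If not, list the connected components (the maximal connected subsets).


(X, τ) is disconnected; components = [{56}, {57, 60}, {58, 59, 61}].

Find clopen sets (U ∈ τ with X ∖ U ∈ τ):
  U = ∅, X ∖ U = {56, 57, 58, 59, 60, 61} — both open, so U is clopen.
  U = {56}, X ∖ U = {57, 58, 59, 60, 61} — both open, so U is clopen.
  U = {57, 60}, X ∖ U = {56, 58, 59, 61} — both open, so U is clopen.
  U = {56, 57, 60}, X ∖ U = {58, 59, 61} — both open, so U is clopen.
  U = {58, 59, 61}, X ∖ U = {56, 57, 60} — both open, so U is clopen.
  U = {56, 58, 59, 61}, X ∖ U = {57, 60} — both open, so U is clopen.
  U = {57, 58, 59, 60, 61}, X ∖ U = {56} — both open, so U is clopen.
  U = {56, 57, 58, 59, 60, 61}, X ∖ U = ∅ — both open, so U is clopen.
Nontrivial clopen(s) exist: e.g. {56}. So (X, τ) is disconnected.
Compute connected components by grouping points that agree on all clopens:
  component: {56}
  component: {57, 60}
  component: {58, 59, 61}


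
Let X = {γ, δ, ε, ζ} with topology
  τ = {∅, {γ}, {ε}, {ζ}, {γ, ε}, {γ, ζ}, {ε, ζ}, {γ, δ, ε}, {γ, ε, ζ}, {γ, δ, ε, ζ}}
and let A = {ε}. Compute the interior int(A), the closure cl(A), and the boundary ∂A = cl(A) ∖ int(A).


int(A) = {ε}, cl(A) = {δ, ε}, ∂A = {δ}.

Closed sets in (X, τ) are complements of opens:
  closed(X, τ) = {∅, {δ}, {ζ}, {γ, δ}, {δ, ε}, {δ, ζ}, {γ, δ, ε}, {γ, δ, ζ}, {δ, ε, ζ}, {γ, δ, ε, ζ}}.
int(A) = ⋃ {U ∈ τ : U ⊆ A}. Opens contained in A: ∅, {ε}.
Taking the union of these: int(A) = {ε}.
cl(A) = ⋂ {C closed : A ⊆ C}. Closed sets containing A: {δ, ε}, {γ, δ, ε}, {δ, ε, ζ}, {γ, δ, ε, ζ}.
Intersecting these: cl(A) = {δ, ε}.
∂A = cl(A) ∖ int(A) = {δ, ε} ∖ {ε} = {δ}.


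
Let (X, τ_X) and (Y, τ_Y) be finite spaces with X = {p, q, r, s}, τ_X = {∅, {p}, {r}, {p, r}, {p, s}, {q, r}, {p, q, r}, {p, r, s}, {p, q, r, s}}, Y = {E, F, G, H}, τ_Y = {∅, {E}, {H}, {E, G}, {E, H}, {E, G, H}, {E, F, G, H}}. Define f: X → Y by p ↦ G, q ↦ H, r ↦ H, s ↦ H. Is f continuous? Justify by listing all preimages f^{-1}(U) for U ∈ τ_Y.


f is NOT continuous.

Compute f^{-1}(U) for each U ∈ τ_Y:
  U = ∅: f^{-1}(U) = ∅ ∈ τ_X ✓.
  U = {E}: f^{-1}(U) = ∅ ∈ τ_X ✓.
  U = {H}: f^{-1}(U) = {q, r, s} ∉ τ_X ✗.
  U = {E, G}: f^{-1}(U) = {p} ∈ τ_X ✓.
  U = {E, H}: f^{-1}(U) = {q, r, s} ∉ τ_X ✗.
  U = {E, G, H}: f^{-1}(U) = {p, q, r, s} ∈ τ_X ✓.
  U = {E, F, G, H}: f^{-1}(U) = {p, q, r, s} ∈ τ_X ✓.
Found U = {H} with f^{-1}(U) = {q, r, s} not in τ_X. Therefore f is NOT continuous.


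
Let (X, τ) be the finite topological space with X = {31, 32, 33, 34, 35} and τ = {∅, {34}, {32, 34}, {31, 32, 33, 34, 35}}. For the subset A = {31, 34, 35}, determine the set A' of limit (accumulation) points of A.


A' = {31, 32, 33, 35}

For each x ∈ X, list the open sets U ∈ τ with x ∈ U, then check whether U ∩ (A ∖ {x}) ≠ ∅ for every such U.
  x = 31: opens ∋ x are {31, 32, 33, 34, 35}; each meets A ∖ {31}, so x IS a limit point.
  x = 32: opens ∋ x are {32, 34}, {31, 32, 33, 34, 35}; each meets A ∖ {32}, so x IS a limit point.
  x = 33: opens ∋ x are {31, 32, 33, 34, 35}; each meets A ∖ {33}, so x IS a limit point.
  x = 34: open {34} ∋ x has {34} ∩ (A ∖ {34}) = ∅, so x is NOT a limit point.
  x = 35: opens ∋ x are {31, 32, 33, 34, 35}; each meets A ∖ {35}, so x IS a limit point.
Collecting: A' = {31, 32, 33, 35}.


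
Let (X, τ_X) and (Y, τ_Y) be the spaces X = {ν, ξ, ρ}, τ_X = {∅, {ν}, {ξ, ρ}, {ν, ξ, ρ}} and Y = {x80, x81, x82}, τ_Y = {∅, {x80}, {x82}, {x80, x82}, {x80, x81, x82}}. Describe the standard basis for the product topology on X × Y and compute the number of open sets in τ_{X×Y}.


Basis B = {∅ × ∅, {ν} × {x80}, {ν} × {x82}, {ν} × {x80, x82}, {ξ, ρ} × {x80}, {ξ, ρ} × {x82}, {ν} × {x80, x81, x82}, {ν, ξ, ρ} × {x80}, {ν, ξ, ρ} × {x82}, {ξ, ρ} × {x80, x82}, {ν, ξ, ρ} × {x80, x82}, {ξ, ρ} × {x80, x81, x82}, {ν, ξ, ρ} × {x80, x81, x82}}; |τ_{X×Y}| = 25.

Enumerate products U × V with U ∈ τ_X, V ∈ τ_Y (deduplicated):
  ∅ × ∅ = {} (∅)
  {ν} × {x80} = {(ν,x80)}
  {ν} × {x82} = {(ν,x82)}
  {ν} × {x80, x82} = {(ν,x80), (ν,x82)}
  {ξ, ρ} × {x80} = {(ξ,x80), (ρ,x80)}
  {ξ, ρ} × {x82} = {(ξ,x82), (ρ,x82)}
  {ν} × {x80, x81, x82} = {(ν,x80), (ν,x81), (ν,x82)}
  {ν, ξ, ρ} × {x80} = {(ν,x80), (ξ,x80), (ρ,x80)}
  {ν, ξ, ρ} × {x82} = {(ν,x82), (ξ,x82), (ρ,x82)}
  {ξ, ρ} × {x80, x82} = {(ξ,x80), (ξ,x82), (ρ,x80), (ρ,x82)}
  {ν, ξ, ρ} × {x80, x82} = {(ν,x80), (ν,x82), (ξ,x80), (ξ,x82), (ρ,x80), (ρ,x82)}
  {ξ, ρ} × {x80, x81, x82} = {(ξ,x80), (ξ,x81), (ξ,x82), (ρ,x80), (ρ,x81), (ρ,x82)}
  {ν, ξ, ρ} × {x80, x81, x82} = {(ν,x80), (ν,x81), (ν,x82), (ξ,x80), (ξ,x81), (ξ,x82), (ρ,x80), (ρ,x81), (ρ,x82)}
These 13 distinct sets form the basis B.
Close under arbitrary unions to get τ_{X×Y}; counting gives |τ_{X×Y}| = 25.


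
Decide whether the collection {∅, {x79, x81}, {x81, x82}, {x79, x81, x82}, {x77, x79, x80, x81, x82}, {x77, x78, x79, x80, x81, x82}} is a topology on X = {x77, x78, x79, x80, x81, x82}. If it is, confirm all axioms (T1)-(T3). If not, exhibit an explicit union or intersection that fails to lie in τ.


τ is NOT a topology on X.

Axiom (T1): ∅ ∈ τ? Yes; X ∈ τ? Yes.
Axiom (T2/T3): check pairwise unions and intersections of members of τ.
Counterexample for (T3): {x79, x81} ∩ {x81, x82} = {x81} ∉ τ. Therefore τ is NOT a topology.


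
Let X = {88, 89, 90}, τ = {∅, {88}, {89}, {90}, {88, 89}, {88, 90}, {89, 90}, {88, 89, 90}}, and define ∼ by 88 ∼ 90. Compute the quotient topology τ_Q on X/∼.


X/∼ = {[88=90], [89]}; |τ_Q| = 4.

Equivalence classes: [88=90], [89].
Quotient map π: X → X/∼ sends 88 ↦ [88=90], 89 ↦ [89], 90 ↦ [88=90].
For each subset V ⊆ X/∼, compute π^{-1}(V) ⊆ X and check whether π^{-1}(V) ∈ τ. V is open in τ_Q iff π^{-1}(V) ∈ τ.
  V = {}: π^{-1}(V) = ∅ ∈ τ ✓.
  V = {[88=90]}: π^{-1}(V) = {88, 90} ∈ τ ✓.
  V = {[89]}: π^{-1}(V) = {89} ∈ τ ✓.
  V = {[88=90], [89]}: π^{-1}(V) = {88, 89, 90} ∈ τ ✓.
Open sets in the quotient: τ_Q = {{}, {[88=90]}, {[89]}, {[88=90], [89]}} (4 elements).


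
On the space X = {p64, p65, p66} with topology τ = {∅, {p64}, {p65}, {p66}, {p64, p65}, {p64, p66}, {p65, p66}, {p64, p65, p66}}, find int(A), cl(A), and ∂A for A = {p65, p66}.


int(A) = {p65, p66}, cl(A) = {p65, p66}, ∂A = ∅.

Closed sets in (X, τ) are complements of opens:
  closed(X, τ) = {∅, {p64}, {p65}, {p66}, {p64, p65}, {p64, p66}, {p65, p66}, {p64, p65, p66}}.
int(A) = ⋃ {U ∈ τ : U ⊆ A}. Opens contained in A: ∅, {p65}, {p66}, {p65, p66}.
Taking the union of these: int(A) = {p65, p66}.
cl(A) = ⋂ {C closed : A ⊆ C}. Closed sets containing A: {p65, p66}, {p64, p65, p66}.
Intersecting these: cl(A) = {p65, p66}.
∂A = cl(A) ∖ int(A) = {p65, p66} ∖ {p65, p66} = ∅.


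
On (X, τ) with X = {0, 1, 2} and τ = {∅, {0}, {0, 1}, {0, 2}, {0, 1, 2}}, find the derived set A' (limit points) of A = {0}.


A' = {1, 2}

For each x ∈ X, list the open sets U ∈ τ with x ∈ U, then check whether U ∩ (A ∖ {x}) ≠ ∅ for every such U.
  x = 0: open {0} ∋ x has {0} ∩ (A ∖ {0}) = ∅, so x is NOT a limit point.
  x = 1: opens ∋ x are {0, 1}, {0, 1, 2}; each meets A ∖ {1}, so x IS a limit point.
  x = 2: opens ∋ x are {0, 2}, {0, 1, 2}; each meets A ∖ {2}, so x IS a limit point.
Collecting: A' = {1, 2}.


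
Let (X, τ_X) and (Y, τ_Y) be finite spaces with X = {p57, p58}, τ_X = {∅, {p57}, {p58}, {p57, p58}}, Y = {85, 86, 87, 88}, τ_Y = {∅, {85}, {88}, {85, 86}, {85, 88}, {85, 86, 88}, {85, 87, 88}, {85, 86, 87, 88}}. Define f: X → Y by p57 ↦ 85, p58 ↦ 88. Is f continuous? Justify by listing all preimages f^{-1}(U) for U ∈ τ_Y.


f IS continuous.

Compute f^{-1}(U) for each U ∈ τ_Y:
  U = ∅: f^{-1}(U) = ∅ ∈ τ_X ✓.
  U = {85}: f^{-1}(U) = {p57} ∈ τ_X ✓.
  U = {88}: f^{-1}(U) = {p58} ∈ τ_X ✓.
  U = {85, 86}: f^{-1}(U) = {p57} ∈ τ_X ✓.
  U = {85, 88}: f^{-1}(U) = {p57, p58} ∈ τ_X ✓.
  U = {85, 86, 88}: f^{-1}(U) = {p57, p58} ∈ τ_X ✓.
  U = {85, 87, 88}: f^{-1}(U) = {p57, p58} ∈ τ_X ✓.
  U = {85, 86, 87, 88}: f^{-1}(U) = {p57, p58} ∈ τ_X ✓.
Every preimage lies in τ_X, so f IS continuous.


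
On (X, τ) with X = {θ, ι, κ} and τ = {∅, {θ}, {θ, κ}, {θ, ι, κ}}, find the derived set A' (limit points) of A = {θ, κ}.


A' = {ι, κ}

For each x ∈ X, list the open sets U ∈ τ with x ∈ U, then check whether U ∩ (A ∖ {x}) ≠ ∅ for every such U.
  x = θ: open {θ} ∋ x has {θ} ∩ (A ∖ {θ}) = ∅, so x is NOT a limit point.
  x = ι: opens ∋ x are {θ, ι, κ}; each meets A ∖ {ι}, so x IS a limit point.
  x = κ: opens ∋ x are {θ, κ}, {θ, ι, κ}; each meets A ∖ {κ}, so x IS a limit point.
Collecting: A' = {ι, κ}.


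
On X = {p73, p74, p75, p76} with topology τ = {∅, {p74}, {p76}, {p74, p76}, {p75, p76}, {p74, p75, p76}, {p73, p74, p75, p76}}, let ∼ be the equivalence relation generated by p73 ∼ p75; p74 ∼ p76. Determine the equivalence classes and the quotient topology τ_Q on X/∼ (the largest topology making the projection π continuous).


X/∼ = {[p73=p75], [p74=p76]}; |τ_Q| = 3.

Equivalence classes: [p73=p75], [p74=p76].
Quotient map π: X → X/∼ sends p73 ↦ [p73=p75], p74 ↦ [p74=p76], p75 ↦ [p73=p75], p76 ↦ [p74=p76].
For each subset V ⊆ X/∼, compute π^{-1}(V) ⊆ X and check whether π^{-1}(V) ∈ τ. V is open in τ_Q iff π^{-1}(V) ∈ τ.
  V = {}: π^{-1}(V) = ∅ ∈ τ ✓.
  V = {[p73=p75]}: π^{-1}(V) = {p73, p75} ∉ τ ✗.
  V = {[p74=p76]}: π^{-1}(V) = {p74, p76} ∈ τ ✓.
  V = {[p73=p75], [p74=p76]}: π^{-1}(V) = {p73, p74, p75, p76} ∈ τ ✓.
Open sets in the quotient: τ_Q = {{}, {[p74=p76]}, {[p73=p75], [p74=p76]}} (3 elements).


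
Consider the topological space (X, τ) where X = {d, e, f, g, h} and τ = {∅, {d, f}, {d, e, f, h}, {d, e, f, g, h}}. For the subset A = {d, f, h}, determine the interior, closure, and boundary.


int(A) = {d, f}, cl(A) = {d, e, f, g, h}, ∂A = {e, g, h}.

Closed sets in (X, τ) are complements of opens:
  closed(X, τ) = {∅, {g}, {e, g, h}, {d, e, f, g, h}}.
int(A) = ⋃ {U ∈ τ : U ⊆ A}. Opens contained in A: ∅, {d, f}.
Taking the union of these: int(A) = {d, f}.
cl(A) = ⋂ {C closed : A ⊆ C}. Closed sets containing A: {d, e, f, g, h}.
Intersecting these: cl(A) = {d, e, f, g, h}.
∂A = cl(A) ∖ int(A) = {d, e, f, g, h} ∖ {d, f} = {e, g, h}.


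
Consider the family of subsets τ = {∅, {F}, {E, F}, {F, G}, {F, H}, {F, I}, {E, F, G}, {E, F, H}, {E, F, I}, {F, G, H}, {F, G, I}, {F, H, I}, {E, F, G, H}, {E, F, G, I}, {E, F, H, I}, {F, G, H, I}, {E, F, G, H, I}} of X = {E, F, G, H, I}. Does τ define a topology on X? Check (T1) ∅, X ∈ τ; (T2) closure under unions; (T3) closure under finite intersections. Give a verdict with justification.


τ IS a topology on X.

Axiom (T1): ∅ ∈ τ? Yes; X ∈ τ? Yes.
Axiom (T2/T3): check pairwise unions and intersections of members of τ.
All pairwise intersections and unions checked — each lies in τ. Therefore τ satisfies (T1), (T2), (T3): it IS a topology on X.


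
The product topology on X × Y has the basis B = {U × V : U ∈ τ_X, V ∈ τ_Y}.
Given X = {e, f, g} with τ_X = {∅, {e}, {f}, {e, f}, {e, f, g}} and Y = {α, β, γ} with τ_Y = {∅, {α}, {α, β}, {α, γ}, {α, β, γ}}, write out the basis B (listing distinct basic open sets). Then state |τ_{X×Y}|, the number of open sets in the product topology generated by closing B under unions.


Basis B = {∅ × ∅, {e} × {α}, {f} × {α}, {e} × {α, β}, {e} × {α, γ}, {e, f} × {α}, {f} × {α, β}, {f} × {α, γ}, {e} × {α, β, γ}, {e, f, g} × {α}, {f} × {α, β, γ}, {e, f} × {α, β}, {e, f} × {α, γ}, {e, f} × {α, β, γ}, {e, f, g} × {α, β}, {e, f, g} × {α, γ}, {e, f, g} × {α, β, γ}}; |τ_{X×Y}| = 50.

Enumerate products U × V with U ∈ τ_X, V ∈ τ_Y (deduplicated):
  ∅ × ∅ = {} (∅)
  {e} × {α} = {(e,α)}
  {f} × {α} = {(f,α)}
  {e} × {α, β} = {(e,α), (e,β)}
  {e} × {α, γ} = {(e,α), (e,γ)}
  {e, f} × {α} = {(e,α), (f,α)}
  {f} × {α, β} = {(f,α), (f,β)}
  {f} × {α, γ} = {(f,α), (f,γ)}
  {e} × {α, β, γ} = {(e,α), (e,β), (e,γ)}
  {e, f, g} × {α} = {(e,α), (f,α), (g,α)}
  {f} × {α, β, γ} = {(f,α), (f,β), (f,γ)}
  {e, f} × {α, β} = {(e,α), (e,β), (f,α), (f,β)}
  {e, f} × {α, γ} = {(e,α), (e,γ), (f,α), (f,γ)}
  {e, f} × {α, β, γ} = {(e,α), (e,β), (e,γ), (f,α), (f,β), (f,γ)}
  {e, f, g} × {α, β} = {(e,α), (e,β), (f,α), (f,β), (g,α), (g,β)}
  {e, f, g} × {α, γ} = {(e,α), (e,γ), (f,α), (f,γ), (g,α), (g,γ)}
  {e, f, g} × {α, β, γ} = {(e,α), (e,β), (e,γ), (f,α), (f,β), (f,γ), (g,α), (g,β), (g,γ)}
These 17 distinct sets form the basis B.
Close under arbitrary unions to get τ_{X×Y}; counting gives |τ_{X×Y}| = 50.


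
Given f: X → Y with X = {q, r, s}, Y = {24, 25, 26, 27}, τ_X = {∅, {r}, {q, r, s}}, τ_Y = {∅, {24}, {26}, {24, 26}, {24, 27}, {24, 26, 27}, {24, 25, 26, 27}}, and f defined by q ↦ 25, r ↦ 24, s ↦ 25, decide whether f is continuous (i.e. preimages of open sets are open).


f IS continuous.

Compute f^{-1}(U) for each U ∈ τ_Y:
  U = ∅: f^{-1}(U) = ∅ ∈ τ_X ✓.
  U = {24}: f^{-1}(U) = {r} ∈ τ_X ✓.
  U = {26}: f^{-1}(U) = ∅ ∈ τ_X ✓.
  U = {24, 26}: f^{-1}(U) = {r} ∈ τ_X ✓.
  U = {24, 27}: f^{-1}(U) = {r} ∈ τ_X ✓.
  U = {24, 26, 27}: f^{-1}(U) = {r} ∈ τ_X ✓.
  U = {24, 25, 26, 27}: f^{-1}(U) = {q, r, s} ∈ τ_X ✓.
Every preimage lies in τ_X, so f IS continuous.


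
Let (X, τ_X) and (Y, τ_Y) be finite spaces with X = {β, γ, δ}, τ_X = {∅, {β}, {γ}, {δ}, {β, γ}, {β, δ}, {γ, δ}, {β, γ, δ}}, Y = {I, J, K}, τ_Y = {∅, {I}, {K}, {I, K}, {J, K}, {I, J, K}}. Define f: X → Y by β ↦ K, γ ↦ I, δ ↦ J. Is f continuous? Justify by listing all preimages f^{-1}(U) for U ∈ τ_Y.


f IS continuous.

Compute f^{-1}(U) for each U ∈ τ_Y:
  U = ∅: f^{-1}(U) = ∅ ∈ τ_X ✓.
  U = {I}: f^{-1}(U) = {γ} ∈ τ_X ✓.
  U = {K}: f^{-1}(U) = {β} ∈ τ_X ✓.
  U = {I, K}: f^{-1}(U) = {β, γ} ∈ τ_X ✓.
  U = {J, K}: f^{-1}(U) = {β, δ} ∈ τ_X ✓.
  U = {I, J, K}: f^{-1}(U) = {β, γ, δ} ∈ τ_X ✓.
Every preimage lies in τ_X, so f IS continuous.


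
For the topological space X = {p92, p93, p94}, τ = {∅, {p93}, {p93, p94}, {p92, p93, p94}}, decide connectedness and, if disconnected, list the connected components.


(X, τ) is connected.

Find clopen sets (U ∈ τ with X ∖ U ∈ τ):
  U = ∅, X ∖ U = {p92, p93, p94} — both open, so U is clopen.
  U = {p92, p93, p94}, X ∖ U = ∅ — both open, so U is clopen.
Only trivial clopens (∅ and X) exist, so (X, τ) is connected.
Compute connected components by grouping points that agree on all clopens:
  component: {p92, p93, p94}


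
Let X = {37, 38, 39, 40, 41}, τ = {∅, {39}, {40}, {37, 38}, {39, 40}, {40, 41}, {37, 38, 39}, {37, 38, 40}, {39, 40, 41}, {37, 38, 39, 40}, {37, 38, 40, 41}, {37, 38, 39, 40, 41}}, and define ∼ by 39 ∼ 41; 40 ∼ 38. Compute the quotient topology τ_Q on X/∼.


X/∼ = {[37], [38=40], [39=41]}; |τ_Q| = 3.

Equivalence classes: [37], [38=40], [39=41].
Quotient map π: X → X/∼ sends 37 ↦ [37], 38 ↦ [38=40], 39 ↦ [39=41], 40 ↦ [38=40], 41 ↦ [39=41].
For each subset V ⊆ X/∼, compute π^{-1}(V) ⊆ X and check whether π^{-1}(V) ∈ τ. V is open in τ_Q iff π^{-1}(V) ∈ τ.
  V = {}: π^{-1}(V) = ∅ ∈ τ ✓.
  V = {[37]}: π^{-1}(V) = {37} ∉ τ ✗.
  V = {[38=40]}: π^{-1}(V) = {38, 40} ∉ τ ✗.
  V = {[37], [38=40]}: π^{-1}(V) = {37, 38, 40} ∈ τ ✓.
  V = {[39=41]}: π^{-1}(V) = {39, 41} ∉ τ ✗.
  V = {[37], [39=41]}: π^{-1}(V) = {37, 39, 41} ∉ τ ✗.
  V = {[38=40], [39=41]}: π^{-1}(V) = {38, 39, 40, 41} ∉ τ ✗.
  V = {[37], [38=40], [39=41]}: π^{-1}(V) = {37, 38, 39, 40, 41} ∈ τ ✓.
Open sets in the quotient: τ_Q = {{}, {[37], [38=40]}, {[37], [38=40], [39=41]}} (3 elements).


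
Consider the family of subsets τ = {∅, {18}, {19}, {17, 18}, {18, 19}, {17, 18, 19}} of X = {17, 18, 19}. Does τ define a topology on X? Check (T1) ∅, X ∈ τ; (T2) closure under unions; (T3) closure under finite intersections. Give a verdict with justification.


τ IS a topology on X.

Axiom (T1): ∅ ∈ τ? Yes; X ∈ τ? Yes.
Axiom (T2/T3): check pairwise unions and intersections of members of τ.
All pairwise intersections and unions checked — each lies in τ. Therefore τ satisfies (T1), (T2), (T3): it IS a topology on X.


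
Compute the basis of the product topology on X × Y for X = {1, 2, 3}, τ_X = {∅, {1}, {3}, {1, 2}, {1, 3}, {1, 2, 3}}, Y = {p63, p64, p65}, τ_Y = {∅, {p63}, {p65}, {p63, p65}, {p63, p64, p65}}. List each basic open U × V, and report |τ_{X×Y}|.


Basis B = {∅ × ∅, {1} × {p63}, {1} × {p65}, {3} × {p63}, {3} × {p65}, {1} × {p63, p65}, {1, 2} × {p63}, {1, 3} × {p63}, {1, 2} × {p65}, {1, 3} × {p65}, {3} × {p63, p65}, {1} × {p63, p64, p65}, {1, 2, 3} × {p63}, {1, 2, 3} × {p65}, {3} × {p63, p64, p65}, {1, 2} × {p63, p65}, {1, 3} × {p63, p65}, {1, 2} × {p63, p64, p65}, {1, 3} × {p63, p64, p65}, {1, 2, 3} × {p63, p65}, {1, 2, 3} × {p63, p64, p65}}; |τ_{X×Y}| = 70.

Enumerate products U × V with U ∈ τ_X, V ∈ τ_Y (deduplicated):
  ∅ × ∅ = {} (∅)
  {1} × {p63} = {(1,p63)}
  {1} × {p65} = {(1,p65)}
  {3} × {p63} = {(3,p63)}
  {3} × {p65} = {(3,p65)}
  {1} × {p63, p65} = {(1,p63), (1,p65)}
  {1, 2} × {p63} = {(1,p63), (2,p63)}
  {1, 3} × {p63} = {(1,p63), (3,p63)}
  {1, 2} × {p65} = {(1,p65), (2,p65)}
  {1, 3} × {p65} = {(1,p65), (3,p65)}
  {3} × {p63, p65} = {(3,p63), (3,p65)}
  {1} × {p63, p64, p65} = {(1,p63), (1,p64), (1,p65)}
  {1, 2, 3} × {p63} = {(1,p63), (2,p63), (3,p63)}
  {1, 2, 3} × {p65} = {(1,p65), (2,p65), (3,p65)}
  {3} × {p63, p64, p65} = {(3,p63), (3,p64), (3,p65)}
  {1, 2} × {p63, p65} = {(1,p63), (1,p65), (2,p63), (2,p65)}
  {1, 3} × {p63, p65} = {(1,p63), (1,p65), (3,p63), (3,p65)}
  {1, 2} × {p63, p64, p65} = {(1,p63), (1,p64), (1,p65), (2,p63), (2,p64), (2,p65)}
  {1, 3} × {p63, p64, p65} = {(1,p63), (1,p64), (1,p65), (3,p63), (3,p64), (3,p65)}
  {1, 2, 3} × {p63, p65} = {(1,p63), (1,p65), (2,p63), (2,p65), (3,p63), (3,p65)}
  {1, 2, 3} × {p63, p64, p65} = {(1,p63), (1,p64), (1,p65), (2,p63), (2,p64), (2,p65), (3,p63), (3,p64), (3,p65)}
These 21 distinct sets form the basis B.
Close under arbitrary unions to get τ_{X×Y}; counting gives |τ_{X×Y}| = 70.


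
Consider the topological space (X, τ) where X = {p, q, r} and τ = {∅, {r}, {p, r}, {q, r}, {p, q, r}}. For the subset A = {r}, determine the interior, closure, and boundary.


int(A) = {r}, cl(A) = {p, q, r}, ∂A = {p, q}.

Closed sets in (X, τ) are complements of opens:
  closed(X, τ) = {∅, {p}, {q}, {p, q}, {p, q, r}}.
int(A) = ⋃ {U ∈ τ : U ⊆ A}. Opens contained in A: ∅, {r}.
Taking the union of these: int(A) = {r}.
cl(A) = ⋂ {C closed : A ⊆ C}. Closed sets containing A: {p, q, r}.
Intersecting these: cl(A) = {p, q, r}.
∂A = cl(A) ∖ int(A) = {p, q, r} ∖ {r} = {p, q}.


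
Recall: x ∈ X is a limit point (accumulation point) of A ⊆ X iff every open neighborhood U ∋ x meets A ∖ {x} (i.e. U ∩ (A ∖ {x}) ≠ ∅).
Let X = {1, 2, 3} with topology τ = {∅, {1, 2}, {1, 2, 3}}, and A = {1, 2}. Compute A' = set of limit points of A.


A' = {1, 2, 3}

For each x ∈ X, list the open sets U ∈ τ with x ∈ U, then check whether U ∩ (A ∖ {x}) ≠ ∅ for every such U.
  x = 1: opens ∋ x are {1, 2}, {1, 2, 3}; each meets A ∖ {1}, so x IS a limit point.
  x = 2: opens ∋ x are {1, 2}, {1, 2, 3}; each meets A ∖ {2}, so x IS a limit point.
  x = 3: opens ∋ x are {1, 2, 3}; each meets A ∖ {3}, so x IS a limit point.
Collecting: A' = {1, 2, 3}.


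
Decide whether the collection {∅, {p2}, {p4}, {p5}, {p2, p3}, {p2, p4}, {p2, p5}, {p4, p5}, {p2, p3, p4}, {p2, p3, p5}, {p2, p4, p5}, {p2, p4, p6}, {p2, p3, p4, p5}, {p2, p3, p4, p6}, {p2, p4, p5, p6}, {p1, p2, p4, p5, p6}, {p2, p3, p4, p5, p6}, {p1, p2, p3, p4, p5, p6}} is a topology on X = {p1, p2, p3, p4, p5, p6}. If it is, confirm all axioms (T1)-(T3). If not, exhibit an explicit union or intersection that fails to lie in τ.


τ IS a topology on X.

Axiom (T1): ∅ ∈ τ? Yes; X ∈ τ? Yes.
Axiom (T2/T3): check pairwise unions and intersections of members of τ.
All pairwise intersections and unions checked — each lies in τ. Therefore τ satisfies (T1), (T2), (T3): it IS a topology on X.


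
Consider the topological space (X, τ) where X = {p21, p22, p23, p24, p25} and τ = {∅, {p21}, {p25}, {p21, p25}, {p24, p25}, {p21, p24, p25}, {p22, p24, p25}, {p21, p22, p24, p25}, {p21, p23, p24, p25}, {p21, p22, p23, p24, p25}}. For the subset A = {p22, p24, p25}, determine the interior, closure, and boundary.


int(A) = {p22, p24, p25}, cl(A) = {p22, p23, p24, p25}, ∂A = {p23}.

Closed sets in (X, τ) are complements of opens:
  closed(X, τ) = {∅, {p22}, {p23}, {p21, p23}, {p22, p23}, {p21, p22, p23}, {p22, p23, p24}, {p21, p22, p23, p24}, {p22, p23, p24, p25}, {p21, p22, p23, p24, p25}}.
int(A) = ⋃ {U ∈ τ : U ⊆ A}. Opens contained in A: ∅, {p25}, {p24, p25}, {p22, p24, p25}.
Taking the union of these: int(A) = {p22, p24, p25}.
cl(A) = ⋂ {C closed : A ⊆ C}. Closed sets containing A: {p22, p23, p24, p25}, {p21, p22, p23, p24, p25}.
Intersecting these: cl(A) = {p22, p23, p24, p25}.
∂A = cl(A) ∖ int(A) = {p22, p23, p24, p25} ∖ {p22, p24, p25} = {p23}.


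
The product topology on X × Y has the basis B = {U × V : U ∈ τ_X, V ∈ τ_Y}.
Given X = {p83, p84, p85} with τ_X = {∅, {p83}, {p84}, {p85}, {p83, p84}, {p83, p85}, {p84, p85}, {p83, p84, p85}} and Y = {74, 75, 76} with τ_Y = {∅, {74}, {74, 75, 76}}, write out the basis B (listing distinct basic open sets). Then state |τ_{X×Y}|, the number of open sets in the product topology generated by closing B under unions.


Basis B = {∅ × ∅, {p83} × {74}, {p84} × {74}, {p85} × {74}, {p83, p84} × {74}, {p83, p85} × {74}, {p84, p85} × {74}, {p83} × {74, 75, 76}, {p83, p84, p85} × {74}, {p84} × {74, 75, 76}, {p85} × {74, 75, 76}, {p83, p84} × {74, 75, 76}, {p83, p85} × {74, 75, 76}, {p84, p85} × {74, 75, 76}, {p83, p84, p85} × {74, 75, 76}}; |τ_{X×Y}| = 27.

Enumerate products U × V with U ∈ τ_X, V ∈ τ_Y (deduplicated):
  ∅ × ∅ = {} (∅)
  {p83} × {74} = {(p83,74)}
  {p84} × {74} = {(p84,74)}
  {p85} × {74} = {(p85,74)}
  {p83, p84} × {74} = {(p83,74), (p84,74)}
  {p83, p85} × {74} = {(p83,74), (p85,74)}
  {p84, p85} × {74} = {(p84,74), (p85,74)}
  {p83} × {74, 75, 76} = {(p83,74), (p83,75), (p83,76)}
  {p83, p84, p85} × {74} = {(p83,74), (p84,74), (p85,74)}
  {p84} × {74, 75, 76} = {(p84,74), (p84,75), (p84,76)}
  {p85} × {74, 75, 76} = {(p85,74), (p85,75), (p85,76)}
  {p83, p84} × {74, 75, 76} = {(p83,74), (p83,75), (p83,76), (p84,74), (p84,75), (p84,76)}
  {p83, p85} × {74, 75, 76} = {(p83,74), (p83,75), (p83,76), (p85,74), (p85,75), (p85,76)}
  {p84, p85} × {74, 75, 76} = {(p84,74), (p84,75), (p84,76), (p85,74), (p85,75), (p85,76)}
  {p83, p84, p85} × {74, 75, 76} = {(p83,74), (p83,75), (p83,76), (p84,74), (p84,75), (p84,76), (p85,74), (p85,75), (p85,76)}
These 15 distinct sets form the basis B.
Close under arbitrary unions to get τ_{X×Y}; counting gives |τ_{X×Y}| = 27.


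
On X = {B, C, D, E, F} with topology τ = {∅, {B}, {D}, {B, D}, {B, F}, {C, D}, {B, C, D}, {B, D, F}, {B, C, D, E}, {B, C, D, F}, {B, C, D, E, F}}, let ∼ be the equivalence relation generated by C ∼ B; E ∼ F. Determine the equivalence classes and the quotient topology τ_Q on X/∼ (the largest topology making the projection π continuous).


X/∼ = {[B=C], [D], [E=F]}; |τ_Q| = 4.

Equivalence classes: [B=C], [D], [E=F].
Quotient map π: X → X/∼ sends B ↦ [B=C], C ↦ [B=C], D ↦ [D], E ↦ [E=F], F ↦ [E=F].
For each subset V ⊆ X/∼, compute π^{-1}(V) ⊆ X and check whether π^{-1}(V) ∈ τ. V is open in τ_Q iff π^{-1}(V) ∈ τ.
  V = {}: π^{-1}(V) = ∅ ∈ τ ✓.
  V = {[B=C]}: π^{-1}(V) = {B, C} ∉ τ ✗.
  V = {[D]}: π^{-1}(V) = {D} ∈ τ ✓.
  V = {[B=C], [D]}: π^{-1}(V) = {B, C, D} ∈ τ ✓.
  V = {[E=F]}: π^{-1}(V) = {E, F} ∉ τ ✗.
  V = {[B=C], [E=F]}: π^{-1}(V) = {B, C, E, F} ∉ τ ✗.
  V = {[D], [E=F]}: π^{-1}(V) = {D, E, F} ∉ τ ✗.
  V = {[B=C], [D], [E=F]}: π^{-1}(V) = {B, C, D, E, F} ∈ τ ✓.
Open sets in the quotient: τ_Q = {{}, {[D]}, {[B=C], [D]}, {[B=C], [D], [E=F]}} (4 elements).


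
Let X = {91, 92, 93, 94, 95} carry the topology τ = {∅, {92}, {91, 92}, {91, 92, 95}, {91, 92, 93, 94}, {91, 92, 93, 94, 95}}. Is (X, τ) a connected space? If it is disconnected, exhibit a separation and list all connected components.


(X, τ) is connected.

Find clopen sets (U ∈ τ with X ∖ U ∈ τ):
  U = ∅, X ∖ U = {91, 92, 93, 94, 95} — both open, so U is clopen.
  U = {91, 92, 93, 94, 95}, X ∖ U = ∅ — both open, so U is clopen.
Only trivial clopens (∅ and X) exist, so (X, τ) is connected.
Compute connected components by grouping points that agree on all clopens:
  component: {91, 92, 93, 94, 95}


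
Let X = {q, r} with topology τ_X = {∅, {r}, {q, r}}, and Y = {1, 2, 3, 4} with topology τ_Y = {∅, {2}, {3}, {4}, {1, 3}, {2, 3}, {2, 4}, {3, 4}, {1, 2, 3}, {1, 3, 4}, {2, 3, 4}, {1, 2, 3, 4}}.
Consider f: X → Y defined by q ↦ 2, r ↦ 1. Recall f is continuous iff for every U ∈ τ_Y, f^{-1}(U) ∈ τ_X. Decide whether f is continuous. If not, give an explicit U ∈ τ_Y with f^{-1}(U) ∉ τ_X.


f is NOT continuous.

Compute f^{-1}(U) for each U ∈ τ_Y:
  U = ∅: f^{-1}(U) = ∅ ∈ τ_X ✓.
  U = {2}: f^{-1}(U) = {q} ∉ τ_X ✗.
  U = {3}: f^{-1}(U) = ∅ ∈ τ_X ✓.
  U = {4}: f^{-1}(U) = ∅ ∈ τ_X ✓.
  U = {1, 3}: f^{-1}(U) = {r} ∈ τ_X ✓.
  U = {2, 3}: f^{-1}(U) = {q} ∉ τ_X ✗.
  U = {2, 4}: f^{-1}(U) = {q} ∉ τ_X ✗.
  U = {3, 4}: f^{-1}(U) = ∅ ∈ τ_X ✓.
  U = {1, 2, 3}: f^{-1}(U) = {q, r} ∈ τ_X ✓.
  U = {1, 3, 4}: f^{-1}(U) = {r} ∈ τ_X ✓.
  U = {2, 3, 4}: f^{-1}(U) = {q} ∉ τ_X ✗.
  U = {1, 2, 3, 4}: f^{-1}(U) = {q, r} ∈ τ_X ✓.
Found U = {2} with f^{-1}(U) = {q} not in τ_X. Therefore f is NOT continuous.


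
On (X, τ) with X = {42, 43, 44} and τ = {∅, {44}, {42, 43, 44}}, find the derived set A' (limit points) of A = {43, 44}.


A' = {42, 43}

For each x ∈ X, list the open sets U ∈ τ with x ∈ U, then check whether U ∩ (A ∖ {x}) ≠ ∅ for every such U.
  x = 42: opens ∋ x are {42, 43, 44}; each meets A ∖ {42}, so x IS a limit point.
  x = 43: opens ∋ x are {42, 43, 44}; each meets A ∖ {43}, so x IS a limit point.
  x = 44: open {44} ∋ x has {44} ∩ (A ∖ {44}) = ∅, so x is NOT a limit point.
Collecting: A' = {42, 43}.


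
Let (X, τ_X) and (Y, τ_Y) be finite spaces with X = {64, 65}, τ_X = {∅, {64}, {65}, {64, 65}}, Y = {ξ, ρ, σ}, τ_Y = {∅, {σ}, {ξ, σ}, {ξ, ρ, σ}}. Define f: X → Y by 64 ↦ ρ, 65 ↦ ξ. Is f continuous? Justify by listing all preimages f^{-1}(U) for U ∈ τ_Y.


f IS continuous.

Compute f^{-1}(U) for each U ∈ τ_Y:
  U = ∅: f^{-1}(U) = ∅ ∈ τ_X ✓.
  U = {σ}: f^{-1}(U) = ∅ ∈ τ_X ✓.
  U = {ξ, σ}: f^{-1}(U) = {65} ∈ τ_X ✓.
  U = {ξ, ρ, σ}: f^{-1}(U) = {64, 65} ∈ τ_X ✓.
Every preimage lies in τ_X, so f IS continuous.


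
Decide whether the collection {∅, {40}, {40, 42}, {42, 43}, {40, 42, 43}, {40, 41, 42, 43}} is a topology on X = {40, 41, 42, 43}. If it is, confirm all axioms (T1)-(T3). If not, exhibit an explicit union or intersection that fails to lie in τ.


τ is NOT a topology on X.

Axiom (T1): ∅ ∈ τ? Yes; X ∈ τ? Yes.
Axiom (T2/T3): check pairwise unions and intersections of members of τ.
Counterexample for (T3): {40, 42} ∩ {42, 43} = {42} ∉ τ. Therefore τ is NOT a topology.


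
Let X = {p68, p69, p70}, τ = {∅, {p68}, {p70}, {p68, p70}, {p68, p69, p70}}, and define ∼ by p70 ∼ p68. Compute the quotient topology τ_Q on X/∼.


X/∼ = {[p68=p70], [p69]}; |τ_Q| = 3.

Equivalence classes: [p68=p70], [p69].
Quotient map π: X → X/∼ sends p68 ↦ [p68=p70], p69 ↦ [p69], p70 ↦ [p68=p70].
For each subset V ⊆ X/∼, compute π^{-1}(V) ⊆ X and check whether π^{-1}(V) ∈ τ. V is open in τ_Q iff π^{-1}(V) ∈ τ.
  V = {}: π^{-1}(V) = ∅ ∈ τ ✓.
  V = {[p68=p70]}: π^{-1}(V) = {p68, p70} ∈ τ ✓.
  V = {[p69]}: π^{-1}(V) = {p69} ∉ τ ✗.
  V = {[p68=p70], [p69]}: π^{-1}(V) = {p68, p69, p70} ∈ τ ✓.
Open sets in the quotient: τ_Q = {{}, {[p68=p70]}, {[p68=p70], [p69]}} (3 elements).


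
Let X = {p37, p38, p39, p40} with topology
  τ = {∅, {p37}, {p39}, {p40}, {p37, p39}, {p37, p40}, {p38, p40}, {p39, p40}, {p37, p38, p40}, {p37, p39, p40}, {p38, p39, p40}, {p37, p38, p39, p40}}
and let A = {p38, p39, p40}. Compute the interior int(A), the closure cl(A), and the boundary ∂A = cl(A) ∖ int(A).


int(A) = {p38, p39, p40}, cl(A) = {p38, p39, p40}, ∂A = ∅.

Closed sets in (X, τ) are complements of opens:
  closed(X, τ) = {∅, {p37}, {p38}, {p39}, {p37, p38}, {p37, p39}, {p38, p39}, {p38, p40}, {p37, p38, p39}, {p37, p38, p40}, {p38, p39, p40}, {p37, p38, p39, p40}}.
int(A) = ⋃ {U ∈ τ : U ⊆ A}. Opens contained in A: ∅, {p39}, {p40}, {p38, p40}, {p39, p40}, {p38, p39, p40}.
Taking the union of these: int(A) = {p38, p39, p40}.
cl(A) = ⋂ {C closed : A ⊆ C}. Closed sets containing A: {p38, p39, p40}, {p37, p38, p39, p40}.
Intersecting these: cl(A) = {p38, p39, p40}.
∂A = cl(A) ∖ int(A) = {p38, p39, p40} ∖ {p38, p39, p40} = ∅.


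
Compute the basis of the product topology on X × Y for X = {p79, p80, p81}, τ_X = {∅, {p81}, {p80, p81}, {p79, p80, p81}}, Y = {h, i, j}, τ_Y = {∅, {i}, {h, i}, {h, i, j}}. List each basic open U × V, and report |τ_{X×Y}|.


Basis B = {∅ × ∅, {p81} × {i}, {p80, p81} × {i}, {p81} × {h, i}, {p79, p80, p81} × {i}, {p81} × {h, i, j}, {p80, p81} × {h, i}, {p79, p80, p81} × {h, i}, {p80, p81} × {h, i, j}, {p79, p80, p81} × {h, i, j}}; |τ_{X×Y}| = 20.

Enumerate products U × V with U ∈ τ_X, V ∈ τ_Y (deduplicated):
  ∅ × ∅ = {} (∅)
  {p81} × {i} = {(p81,i)}
  {p80, p81} × {i} = {(p80,i), (p81,i)}
  {p81} × {h, i} = {(p81,h), (p81,i)}
  {p79, p80, p81} × {i} = {(p79,i), (p80,i), (p81,i)}
  {p81} × {h, i, j} = {(p81,h), (p81,i), (p81,j)}
  {p80, p81} × {h, i} = {(p80,h), (p80,i), (p81,h), (p81,i)}
  {p79, p80, p81} × {h, i} = {(p79,h), (p79,i), (p80,h), (p80,i), (p81,h), (p81,i)}
  {p80, p81} × {h, i, j} = {(p80,h), (p80,i), (p80,j), (p81,h), (p81,i), (p81,j)}
  {p79, p80, p81} × {h, i, j} = {(p79,h), (p79,i), (p79,j), (p80,h), (p80,i), (p80,j), (p81,h), (p81,i), (p81,j)}
These 10 distinct sets form the basis B.
Close under arbitrary unions to get τ_{X×Y}; counting gives |τ_{X×Y}| = 20.


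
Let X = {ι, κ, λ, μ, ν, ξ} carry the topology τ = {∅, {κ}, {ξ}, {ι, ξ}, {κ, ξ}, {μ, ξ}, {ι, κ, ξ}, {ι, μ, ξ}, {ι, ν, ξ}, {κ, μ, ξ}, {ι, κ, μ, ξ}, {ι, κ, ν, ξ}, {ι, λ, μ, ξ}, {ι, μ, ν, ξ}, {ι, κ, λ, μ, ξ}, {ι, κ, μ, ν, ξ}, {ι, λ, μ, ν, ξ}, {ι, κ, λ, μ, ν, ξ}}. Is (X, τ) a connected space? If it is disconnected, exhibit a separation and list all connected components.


(X, τ) is disconnected; components = [{κ}, {ι, λ, μ, ν, ξ}].

Find clopen sets (U ∈ τ with X ∖ U ∈ τ):
  U = ∅, X ∖ U = {ι, κ, λ, μ, ν, ξ} — both open, so U is clopen.
  U = {κ}, X ∖ U = {ι, λ, μ, ν, ξ} — both open, so U is clopen.
  U = {ι, λ, μ, ν, ξ}, X ∖ U = {κ} — both open, so U is clopen.
  U = {ι, κ, λ, μ, ν, ξ}, X ∖ U = ∅ — both open, so U is clopen.
Nontrivial clopen(s) exist: e.g. {ι, λ, μ, ν, ξ}. So (X, τ) is disconnected.
Compute connected components by grouping points that agree on all clopens:
  component: {κ}
  component: {ι, λ, μ, ν, ξ}
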